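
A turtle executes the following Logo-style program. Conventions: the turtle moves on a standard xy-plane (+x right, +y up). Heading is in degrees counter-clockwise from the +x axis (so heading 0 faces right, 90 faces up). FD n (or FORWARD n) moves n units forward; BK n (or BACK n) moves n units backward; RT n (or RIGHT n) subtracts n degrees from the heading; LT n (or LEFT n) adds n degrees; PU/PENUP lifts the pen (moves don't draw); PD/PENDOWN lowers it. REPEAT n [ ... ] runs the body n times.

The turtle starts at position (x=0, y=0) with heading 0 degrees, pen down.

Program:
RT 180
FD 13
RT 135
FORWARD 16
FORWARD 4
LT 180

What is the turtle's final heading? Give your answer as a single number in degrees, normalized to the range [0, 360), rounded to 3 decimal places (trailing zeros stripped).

Executing turtle program step by step:
Start: pos=(0,0), heading=0, pen down
RT 180: heading 0 -> 180
FD 13: (0,0) -> (-13,0) [heading=180, draw]
RT 135: heading 180 -> 45
FD 16: (-13,0) -> (-1.686,11.314) [heading=45, draw]
FD 4: (-1.686,11.314) -> (1.142,14.142) [heading=45, draw]
LT 180: heading 45 -> 225
Final: pos=(1.142,14.142), heading=225, 3 segment(s) drawn

Answer: 225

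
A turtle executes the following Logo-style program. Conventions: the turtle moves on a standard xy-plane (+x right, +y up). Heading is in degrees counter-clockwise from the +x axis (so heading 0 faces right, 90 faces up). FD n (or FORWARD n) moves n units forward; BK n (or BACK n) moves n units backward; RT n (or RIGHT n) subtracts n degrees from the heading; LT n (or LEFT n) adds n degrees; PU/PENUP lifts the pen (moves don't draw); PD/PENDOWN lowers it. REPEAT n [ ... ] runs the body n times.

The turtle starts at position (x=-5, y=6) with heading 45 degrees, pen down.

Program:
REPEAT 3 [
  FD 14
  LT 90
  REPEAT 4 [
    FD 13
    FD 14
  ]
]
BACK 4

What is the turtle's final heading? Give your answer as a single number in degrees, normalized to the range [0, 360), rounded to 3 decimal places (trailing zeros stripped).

Executing turtle program step by step:
Start: pos=(-5,6), heading=45, pen down
REPEAT 3 [
  -- iteration 1/3 --
  FD 14: (-5,6) -> (4.899,15.899) [heading=45, draw]
  LT 90: heading 45 -> 135
  REPEAT 4 [
    -- iteration 1/4 --
    FD 13: (4.899,15.899) -> (-4.293,25.092) [heading=135, draw]
    FD 14: (-4.293,25.092) -> (-14.192,34.991) [heading=135, draw]
    -- iteration 2/4 --
    FD 13: (-14.192,34.991) -> (-23.385,44.184) [heading=135, draw]
    FD 14: (-23.385,44.184) -> (-33.284,54.083) [heading=135, draw]
    -- iteration 3/4 --
    FD 13: (-33.284,54.083) -> (-42.477,63.276) [heading=135, draw]
    FD 14: (-42.477,63.276) -> (-52.376,73.175) [heading=135, draw]
    -- iteration 4/4 --
    FD 13: (-52.376,73.175) -> (-61.569,82.368) [heading=135, draw]
    FD 14: (-61.569,82.368) -> (-71.468,92.267) [heading=135, draw]
  ]
  -- iteration 2/3 --
  FD 14: (-71.468,92.267) -> (-81.368,102.167) [heading=135, draw]
  LT 90: heading 135 -> 225
  REPEAT 4 [
    -- iteration 1/4 --
    FD 13: (-81.368,102.167) -> (-90.56,92.974) [heading=225, draw]
    FD 14: (-90.56,92.974) -> (-100.459,83.075) [heading=225, draw]
    -- iteration 2/4 --
    FD 13: (-100.459,83.075) -> (-109.652,73.882) [heading=225, draw]
    FD 14: (-109.652,73.882) -> (-119.551,63.983) [heading=225, draw]
    -- iteration 3/4 --
    FD 13: (-119.551,63.983) -> (-128.744,54.79) [heading=225, draw]
    FD 14: (-128.744,54.79) -> (-138.643,44.891) [heading=225, draw]
    -- iteration 4/4 --
    FD 13: (-138.643,44.891) -> (-147.836,35.698) [heading=225, draw]
    FD 14: (-147.836,35.698) -> (-157.735,25.799) [heading=225, draw]
  ]
  -- iteration 3/3 --
  FD 14: (-157.735,25.799) -> (-167.635,15.899) [heading=225, draw]
  LT 90: heading 225 -> 315
  REPEAT 4 [
    -- iteration 1/4 --
    FD 13: (-167.635,15.899) -> (-158.442,6.707) [heading=315, draw]
    FD 14: (-158.442,6.707) -> (-148.543,-3.192) [heading=315, draw]
    -- iteration 2/4 --
    FD 13: (-148.543,-3.192) -> (-139.35,-12.385) [heading=315, draw]
    FD 14: (-139.35,-12.385) -> (-129.451,-22.284) [heading=315, draw]
    -- iteration 3/4 --
    FD 13: (-129.451,-22.284) -> (-120.258,-31.477) [heading=315, draw]
    FD 14: (-120.258,-31.477) -> (-110.359,-41.376) [heading=315, draw]
    -- iteration 4/4 --
    FD 13: (-110.359,-41.376) -> (-101.167,-50.569) [heading=315, draw]
    FD 14: (-101.167,-50.569) -> (-91.267,-60.468) [heading=315, draw]
  ]
]
BK 4: (-91.267,-60.468) -> (-94.095,-57.64) [heading=315, draw]
Final: pos=(-94.095,-57.64), heading=315, 28 segment(s) drawn

Answer: 315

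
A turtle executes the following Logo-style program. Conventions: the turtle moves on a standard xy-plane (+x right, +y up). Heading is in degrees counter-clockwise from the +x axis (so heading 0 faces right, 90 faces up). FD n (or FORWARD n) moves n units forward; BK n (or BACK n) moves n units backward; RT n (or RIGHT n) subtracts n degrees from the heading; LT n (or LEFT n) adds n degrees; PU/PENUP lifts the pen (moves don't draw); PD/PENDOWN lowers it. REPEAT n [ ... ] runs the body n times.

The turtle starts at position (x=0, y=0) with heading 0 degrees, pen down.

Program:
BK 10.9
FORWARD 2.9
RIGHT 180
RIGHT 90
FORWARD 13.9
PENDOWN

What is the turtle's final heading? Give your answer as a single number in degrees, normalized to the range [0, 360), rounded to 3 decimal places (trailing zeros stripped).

Answer: 90

Derivation:
Executing turtle program step by step:
Start: pos=(0,0), heading=0, pen down
BK 10.9: (0,0) -> (-10.9,0) [heading=0, draw]
FD 2.9: (-10.9,0) -> (-8,0) [heading=0, draw]
RT 180: heading 0 -> 180
RT 90: heading 180 -> 90
FD 13.9: (-8,0) -> (-8,13.9) [heading=90, draw]
PD: pen down
Final: pos=(-8,13.9), heading=90, 3 segment(s) drawn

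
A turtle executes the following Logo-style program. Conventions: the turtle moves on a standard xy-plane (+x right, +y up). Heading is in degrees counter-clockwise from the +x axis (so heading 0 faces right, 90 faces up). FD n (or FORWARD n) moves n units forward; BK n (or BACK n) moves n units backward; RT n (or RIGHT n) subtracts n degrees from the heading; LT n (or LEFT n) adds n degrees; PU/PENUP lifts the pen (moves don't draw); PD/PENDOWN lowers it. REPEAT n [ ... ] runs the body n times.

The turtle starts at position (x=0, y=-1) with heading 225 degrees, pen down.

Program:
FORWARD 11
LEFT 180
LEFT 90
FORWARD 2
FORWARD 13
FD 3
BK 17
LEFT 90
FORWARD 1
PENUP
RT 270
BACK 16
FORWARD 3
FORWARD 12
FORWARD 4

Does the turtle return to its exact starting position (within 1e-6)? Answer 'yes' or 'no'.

Answer: no

Derivation:
Executing turtle program step by step:
Start: pos=(0,-1), heading=225, pen down
FD 11: (0,-1) -> (-7.778,-8.778) [heading=225, draw]
LT 180: heading 225 -> 45
LT 90: heading 45 -> 135
FD 2: (-7.778,-8.778) -> (-9.192,-7.364) [heading=135, draw]
FD 13: (-9.192,-7.364) -> (-18.385,1.828) [heading=135, draw]
FD 3: (-18.385,1.828) -> (-20.506,3.95) [heading=135, draw]
BK 17: (-20.506,3.95) -> (-8.485,-8.071) [heading=135, draw]
LT 90: heading 135 -> 225
FD 1: (-8.485,-8.071) -> (-9.192,-8.778) [heading=225, draw]
PU: pen up
RT 270: heading 225 -> 315
BK 16: (-9.192,-8.778) -> (-20.506,2.536) [heading=315, move]
FD 3: (-20.506,2.536) -> (-18.385,0.414) [heading=315, move]
FD 12: (-18.385,0.414) -> (-9.899,-8.071) [heading=315, move]
FD 4: (-9.899,-8.071) -> (-7.071,-10.899) [heading=315, move]
Final: pos=(-7.071,-10.899), heading=315, 6 segment(s) drawn

Start position: (0, -1)
Final position: (-7.071, -10.899)
Distance = 12.166; >= 1e-6 -> NOT closed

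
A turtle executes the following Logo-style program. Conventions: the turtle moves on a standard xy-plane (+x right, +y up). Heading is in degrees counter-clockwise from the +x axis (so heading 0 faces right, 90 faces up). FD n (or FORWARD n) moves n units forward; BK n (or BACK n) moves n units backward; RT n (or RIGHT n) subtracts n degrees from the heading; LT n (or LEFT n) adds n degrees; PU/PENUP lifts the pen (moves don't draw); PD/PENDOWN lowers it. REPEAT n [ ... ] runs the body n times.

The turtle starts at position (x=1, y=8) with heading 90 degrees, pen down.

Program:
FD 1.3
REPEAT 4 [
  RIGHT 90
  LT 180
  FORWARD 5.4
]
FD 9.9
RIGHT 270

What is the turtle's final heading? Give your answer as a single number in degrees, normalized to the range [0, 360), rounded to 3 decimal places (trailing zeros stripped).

Answer: 180

Derivation:
Executing turtle program step by step:
Start: pos=(1,8), heading=90, pen down
FD 1.3: (1,8) -> (1,9.3) [heading=90, draw]
REPEAT 4 [
  -- iteration 1/4 --
  RT 90: heading 90 -> 0
  LT 180: heading 0 -> 180
  FD 5.4: (1,9.3) -> (-4.4,9.3) [heading=180, draw]
  -- iteration 2/4 --
  RT 90: heading 180 -> 90
  LT 180: heading 90 -> 270
  FD 5.4: (-4.4,9.3) -> (-4.4,3.9) [heading=270, draw]
  -- iteration 3/4 --
  RT 90: heading 270 -> 180
  LT 180: heading 180 -> 0
  FD 5.4: (-4.4,3.9) -> (1,3.9) [heading=0, draw]
  -- iteration 4/4 --
  RT 90: heading 0 -> 270
  LT 180: heading 270 -> 90
  FD 5.4: (1,3.9) -> (1,9.3) [heading=90, draw]
]
FD 9.9: (1,9.3) -> (1,19.2) [heading=90, draw]
RT 270: heading 90 -> 180
Final: pos=(1,19.2), heading=180, 6 segment(s) drawn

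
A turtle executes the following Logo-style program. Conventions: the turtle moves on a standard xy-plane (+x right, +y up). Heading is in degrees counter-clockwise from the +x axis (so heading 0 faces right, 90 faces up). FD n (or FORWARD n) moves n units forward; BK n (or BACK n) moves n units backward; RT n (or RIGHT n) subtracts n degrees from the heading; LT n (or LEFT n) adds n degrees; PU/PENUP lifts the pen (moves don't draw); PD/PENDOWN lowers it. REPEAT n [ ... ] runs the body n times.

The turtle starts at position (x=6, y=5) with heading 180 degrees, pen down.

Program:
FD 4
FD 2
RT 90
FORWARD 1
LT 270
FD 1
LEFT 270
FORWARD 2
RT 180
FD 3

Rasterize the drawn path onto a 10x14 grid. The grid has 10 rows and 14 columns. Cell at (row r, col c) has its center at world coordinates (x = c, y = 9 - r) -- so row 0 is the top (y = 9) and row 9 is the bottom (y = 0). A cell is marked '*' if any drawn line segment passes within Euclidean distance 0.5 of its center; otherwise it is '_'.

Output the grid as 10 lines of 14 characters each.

Answer: ______________
______________
_*____________
**____________
*******_______
_*____________
______________
______________
______________
______________

Derivation:
Segment 0: (6,5) -> (2,5)
Segment 1: (2,5) -> (0,5)
Segment 2: (0,5) -> (0,6)
Segment 3: (0,6) -> (1,6)
Segment 4: (1,6) -> (1,4)
Segment 5: (1,4) -> (1,7)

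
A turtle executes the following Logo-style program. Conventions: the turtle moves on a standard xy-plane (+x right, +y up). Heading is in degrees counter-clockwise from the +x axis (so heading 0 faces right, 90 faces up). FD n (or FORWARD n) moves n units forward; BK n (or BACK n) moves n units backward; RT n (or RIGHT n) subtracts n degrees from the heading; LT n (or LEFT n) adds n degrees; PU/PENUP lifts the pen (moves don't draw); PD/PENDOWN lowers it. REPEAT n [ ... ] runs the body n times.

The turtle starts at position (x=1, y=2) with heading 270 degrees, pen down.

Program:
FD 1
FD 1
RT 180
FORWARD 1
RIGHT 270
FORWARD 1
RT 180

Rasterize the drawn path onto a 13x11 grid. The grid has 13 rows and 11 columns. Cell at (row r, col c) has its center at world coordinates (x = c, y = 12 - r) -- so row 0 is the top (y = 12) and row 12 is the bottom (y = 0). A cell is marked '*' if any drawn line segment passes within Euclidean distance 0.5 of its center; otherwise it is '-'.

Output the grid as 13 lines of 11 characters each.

Answer: -----------
-----------
-----------
-----------
-----------
-----------
-----------
-----------
-----------
-----------
-*---------
**---------
-*---------

Derivation:
Segment 0: (1,2) -> (1,1)
Segment 1: (1,1) -> (1,0)
Segment 2: (1,0) -> (1,1)
Segment 3: (1,1) -> (-0,1)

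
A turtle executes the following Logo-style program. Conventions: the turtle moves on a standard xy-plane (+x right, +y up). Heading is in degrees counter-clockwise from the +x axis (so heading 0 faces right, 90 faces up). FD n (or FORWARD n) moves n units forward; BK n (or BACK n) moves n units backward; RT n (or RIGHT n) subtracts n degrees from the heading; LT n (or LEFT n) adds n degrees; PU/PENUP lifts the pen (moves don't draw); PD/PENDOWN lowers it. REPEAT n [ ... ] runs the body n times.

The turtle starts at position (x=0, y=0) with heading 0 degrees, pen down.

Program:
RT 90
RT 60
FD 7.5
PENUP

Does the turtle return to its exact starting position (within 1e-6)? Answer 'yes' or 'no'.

Answer: no

Derivation:
Executing turtle program step by step:
Start: pos=(0,0), heading=0, pen down
RT 90: heading 0 -> 270
RT 60: heading 270 -> 210
FD 7.5: (0,0) -> (-6.495,-3.75) [heading=210, draw]
PU: pen up
Final: pos=(-6.495,-3.75), heading=210, 1 segment(s) drawn

Start position: (0, 0)
Final position: (-6.495, -3.75)
Distance = 7.5; >= 1e-6 -> NOT closed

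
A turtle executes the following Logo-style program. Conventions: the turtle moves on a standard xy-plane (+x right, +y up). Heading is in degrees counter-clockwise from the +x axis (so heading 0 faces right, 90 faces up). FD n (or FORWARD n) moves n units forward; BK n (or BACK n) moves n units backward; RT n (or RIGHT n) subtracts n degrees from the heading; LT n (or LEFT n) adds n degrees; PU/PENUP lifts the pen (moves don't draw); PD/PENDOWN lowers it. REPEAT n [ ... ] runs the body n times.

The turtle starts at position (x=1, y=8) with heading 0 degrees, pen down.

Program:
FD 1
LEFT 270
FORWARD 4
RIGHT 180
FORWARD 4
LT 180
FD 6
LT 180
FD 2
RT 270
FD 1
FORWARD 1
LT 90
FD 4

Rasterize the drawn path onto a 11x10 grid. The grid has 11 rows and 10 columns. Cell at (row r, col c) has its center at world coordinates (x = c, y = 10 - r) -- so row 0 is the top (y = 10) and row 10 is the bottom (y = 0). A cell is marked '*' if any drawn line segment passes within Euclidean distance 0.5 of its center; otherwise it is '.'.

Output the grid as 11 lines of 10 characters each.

Segment 0: (1,8) -> (2,8)
Segment 1: (2,8) -> (2,4)
Segment 2: (2,4) -> (2,8)
Segment 3: (2,8) -> (2,2)
Segment 4: (2,2) -> (2,4)
Segment 5: (2,4) -> (1,4)
Segment 6: (1,4) -> (-0,4)
Segment 7: (-0,4) -> (-0,0)

Answer: ..........
..........
.**.......
..*.......
..*.......
..*.......
***.......
*.*.......
*.*.......
*.........
*.........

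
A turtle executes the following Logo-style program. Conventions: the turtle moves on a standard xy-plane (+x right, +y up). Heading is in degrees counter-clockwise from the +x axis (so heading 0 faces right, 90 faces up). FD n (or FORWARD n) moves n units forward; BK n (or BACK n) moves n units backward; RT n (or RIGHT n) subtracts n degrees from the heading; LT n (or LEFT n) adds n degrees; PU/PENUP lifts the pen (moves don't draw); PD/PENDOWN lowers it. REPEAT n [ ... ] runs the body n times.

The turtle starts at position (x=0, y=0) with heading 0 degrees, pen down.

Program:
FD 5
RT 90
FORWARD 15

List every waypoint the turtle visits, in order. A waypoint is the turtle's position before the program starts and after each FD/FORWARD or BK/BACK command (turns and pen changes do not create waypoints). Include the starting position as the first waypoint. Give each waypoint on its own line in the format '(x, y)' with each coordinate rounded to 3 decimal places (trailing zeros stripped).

Answer: (0, 0)
(5, 0)
(5, -15)

Derivation:
Executing turtle program step by step:
Start: pos=(0,0), heading=0, pen down
FD 5: (0,0) -> (5,0) [heading=0, draw]
RT 90: heading 0 -> 270
FD 15: (5,0) -> (5,-15) [heading=270, draw]
Final: pos=(5,-15), heading=270, 2 segment(s) drawn
Waypoints (3 total):
(0, 0)
(5, 0)
(5, -15)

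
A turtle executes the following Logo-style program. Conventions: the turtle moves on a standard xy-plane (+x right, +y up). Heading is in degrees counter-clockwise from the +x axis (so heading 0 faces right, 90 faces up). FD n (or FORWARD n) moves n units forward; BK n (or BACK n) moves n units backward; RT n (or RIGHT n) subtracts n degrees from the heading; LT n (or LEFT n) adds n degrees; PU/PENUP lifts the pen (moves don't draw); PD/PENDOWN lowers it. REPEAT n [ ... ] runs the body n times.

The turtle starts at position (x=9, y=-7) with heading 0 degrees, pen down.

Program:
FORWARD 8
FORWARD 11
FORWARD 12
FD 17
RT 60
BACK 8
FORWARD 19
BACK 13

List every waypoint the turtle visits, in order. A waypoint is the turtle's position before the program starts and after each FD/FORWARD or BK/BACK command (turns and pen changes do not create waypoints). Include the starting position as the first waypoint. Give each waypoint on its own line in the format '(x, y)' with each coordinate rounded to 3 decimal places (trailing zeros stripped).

Executing turtle program step by step:
Start: pos=(9,-7), heading=0, pen down
FD 8: (9,-7) -> (17,-7) [heading=0, draw]
FD 11: (17,-7) -> (28,-7) [heading=0, draw]
FD 12: (28,-7) -> (40,-7) [heading=0, draw]
FD 17: (40,-7) -> (57,-7) [heading=0, draw]
RT 60: heading 0 -> 300
BK 8: (57,-7) -> (53,-0.072) [heading=300, draw]
FD 19: (53,-0.072) -> (62.5,-16.526) [heading=300, draw]
BK 13: (62.5,-16.526) -> (56,-5.268) [heading=300, draw]
Final: pos=(56,-5.268), heading=300, 7 segment(s) drawn
Waypoints (8 total):
(9, -7)
(17, -7)
(28, -7)
(40, -7)
(57, -7)
(53, -0.072)
(62.5, -16.526)
(56, -5.268)

Answer: (9, -7)
(17, -7)
(28, -7)
(40, -7)
(57, -7)
(53, -0.072)
(62.5, -16.526)
(56, -5.268)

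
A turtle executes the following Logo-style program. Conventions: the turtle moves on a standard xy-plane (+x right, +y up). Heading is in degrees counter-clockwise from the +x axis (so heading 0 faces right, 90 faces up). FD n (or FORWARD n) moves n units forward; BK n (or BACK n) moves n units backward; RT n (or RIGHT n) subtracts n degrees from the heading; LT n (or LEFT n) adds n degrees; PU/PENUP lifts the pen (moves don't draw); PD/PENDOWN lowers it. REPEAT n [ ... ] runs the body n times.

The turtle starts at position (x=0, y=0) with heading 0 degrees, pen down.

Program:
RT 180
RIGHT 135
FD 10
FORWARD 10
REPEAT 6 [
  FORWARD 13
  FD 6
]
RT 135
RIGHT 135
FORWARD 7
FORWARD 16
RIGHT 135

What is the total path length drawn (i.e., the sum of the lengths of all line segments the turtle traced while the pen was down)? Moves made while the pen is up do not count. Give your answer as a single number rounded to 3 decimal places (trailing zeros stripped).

Answer: 157

Derivation:
Executing turtle program step by step:
Start: pos=(0,0), heading=0, pen down
RT 180: heading 0 -> 180
RT 135: heading 180 -> 45
FD 10: (0,0) -> (7.071,7.071) [heading=45, draw]
FD 10: (7.071,7.071) -> (14.142,14.142) [heading=45, draw]
REPEAT 6 [
  -- iteration 1/6 --
  FD 13: (14.142,14.142) -> (23.335,23.335) [heading=45, draw]
  FD 6: (23.335,23.335) -> (27.577,27.577) [heading=45, draw]
  -- iteration 2/6 --
  FD 13: (27.577,27.577) -> (36.77,36.77) [heading=45, draw]
  FD 6: (36.77,36.77) -> (41.012,41.012) [heading=45, draw]
  -- iteration 3/6 --
  FD 13: (41.012,41.012) -> (50.205,50.205) [heading=45, draw]
  FD 6: (50.205,50.205) -> (54.447,54.447) [heading=45, draw]
  -- iteration 4/6 --
  FD 13: (54.447,54.447) -> (63.64,63.64) [heading=45, draw]
  FD 6: (63.64,63.64) -> (67.882,67.882) [heading=45, draw]
  -- iteration 5/6 --
  FD 13: (67.882,67.882) -> (77.075,77.075) [heading=45, draw]
  FD 6: (77.075,77.075) -> (81.317,81.317) [heading=45, draw]
  -- iteration 6/6 --
  FD 13: (81.317,81.317) -> (90.51,90.51) [heading=45, draw]
  FD 6: (90.51,90.51) -> (94.752,94.752) [heading=45, draw]
]
RT 135: heading 45 -> 270
RT 135: heading 270 -> 135
FD 7: (94.752,94.752) -> (89.803,99.702) [heading=135, draw]
FD 16: (89.803,99.702) -> (78.489,111.016) [heading=135, draw]
RT 135: heading 135 -> 0
Final: pos=(78.489,111.016), heading=0, 16 segment(s) drawn

Segment lengths:
  seg 1: (0,0) -> (7.071,7.071), length = 10
  seg 2: (7.071,7.071) -> (14.142,14.142), length = 10
  seg 3: (14.142,14.142) -> (23.335,23.335), length = 13
  seg 4: (23.335,23.335) -> (27.577,27.577), length = 6
  seg 5: (27.577,27.577) -> (36.77,36.77), length = 13
  seg 6: (36.77,36.77) -> (41.012,41.012), length = 6
  seg 7: (41.012,41.012) -> (50.205,50.205), length = 13
  seg 8: (50.205,50.205) -> (54.447,54.447), length = 6
  seg 9: (54.447,54.447) -> (63.64,63.64), length = 13
  seg 10: (63.64,63.64) -> (67.882,67.882), length = 6
  seg 11: (67.882,67.882) -> (77.075,77.075), length = 13
  seg 12: (77.075,77.075) -> (81.317,81.317), length = 6
  seg 13: (81.317,81.317) -> (90.51,90.51), length = 13
  seg 14: (90.51,90.51) -> (94.752,94.752), length = 6
  seg 15: (94.752,94.752) -> (89.803,99.702), length = 7
  seg 16: (89.803,99.702) -> (78.489,111.016), length = 16
Total = 157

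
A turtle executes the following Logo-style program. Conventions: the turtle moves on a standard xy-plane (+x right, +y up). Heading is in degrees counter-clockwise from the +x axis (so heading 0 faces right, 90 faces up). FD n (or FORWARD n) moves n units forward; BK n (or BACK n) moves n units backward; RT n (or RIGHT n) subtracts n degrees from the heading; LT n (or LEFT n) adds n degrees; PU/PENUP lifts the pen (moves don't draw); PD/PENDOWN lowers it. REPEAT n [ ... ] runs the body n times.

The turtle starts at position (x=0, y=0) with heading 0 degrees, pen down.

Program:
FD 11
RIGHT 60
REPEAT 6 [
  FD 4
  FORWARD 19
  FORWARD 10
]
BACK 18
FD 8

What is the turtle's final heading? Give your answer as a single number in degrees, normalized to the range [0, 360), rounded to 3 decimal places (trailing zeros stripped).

Executing turtle program step by step:
Start: pos=(0,0), heading=0, pen down
FD 11: (0,0) -> (11,0) [heading=0, draw]
RT 60: heading 0 -> 300
REPEAT 6 [
  -- iteration 1/6 --
  FD 4: (11,0) -> (13,-3.464) [heading=300, draw]
  FD 19: (13,-3.464) -> (22.5,-19.919) [heading=300, draw]
  FD 10: (22.5,-19.919) -> (27.5,-28.579) [heading=300, draw]
  -- iteration 2/6 --
  FD 4: (27.5,-28.579) -> (29.5,-32.043) [heading=300, draw]
  FD 19: (29.5,-32.043) -> (39,-48.497) [heading=300, draw]
  FD 10: (39,-48.497) -> (44,-57.158) [heading=300, draw]
  -- iteration 3/6 --
  FD 4: (44,-57.158) -> (46,-60.622) [heading=300, draw]
  FD 19: (46,-60.622) -> (55.5,-77.076) [heading=300, draw]
  FD 10: (55.5,-77.076) -> (60.5,-85.737) [heading=300, draw]
  -- iteration 4/6 --
  FD 4: (60.5,-85.737) -> (62.5,-89.201) [heading=300, draw]
  FD 19: (62.5,-89.201) -> (72,-105.655) [heading=300, draw]
  FD 10: (72,-105.655) -> (77,-114.315) [heading=300, draw]
  -- iteration 5/6 --
  FD 4: (77,-114.315) -> (79,-117.779) [heading=300, draw]
  FD 19: (79,-117.779) -> (88.5,-134.234) [heading=300, draw]
  FD 10: (88.5,-134.234) -> (93.5,-142.894) [heading=300, draw]
  -- iteration 6/6 --
  FD 4: (93.5,-142.894) -> (95.5,-146.358) [heading=300, draw]
  FD 19: (95.5,-146.358) -> (105,-162.813) [heading=300, draw]
  FD 10: (105,-162.813) -> (110,-171.473) [heading=300, draw]
]
BK 18: (110,-171.473) -> (101,-155.885) [heading=300, draw]
FD 8: (101,-155.885) -> (105,-162.813) [heading=300, draw]
Final: pos=(105,-162.813), heading=300, 21 segment(s) drawn

Answer: 300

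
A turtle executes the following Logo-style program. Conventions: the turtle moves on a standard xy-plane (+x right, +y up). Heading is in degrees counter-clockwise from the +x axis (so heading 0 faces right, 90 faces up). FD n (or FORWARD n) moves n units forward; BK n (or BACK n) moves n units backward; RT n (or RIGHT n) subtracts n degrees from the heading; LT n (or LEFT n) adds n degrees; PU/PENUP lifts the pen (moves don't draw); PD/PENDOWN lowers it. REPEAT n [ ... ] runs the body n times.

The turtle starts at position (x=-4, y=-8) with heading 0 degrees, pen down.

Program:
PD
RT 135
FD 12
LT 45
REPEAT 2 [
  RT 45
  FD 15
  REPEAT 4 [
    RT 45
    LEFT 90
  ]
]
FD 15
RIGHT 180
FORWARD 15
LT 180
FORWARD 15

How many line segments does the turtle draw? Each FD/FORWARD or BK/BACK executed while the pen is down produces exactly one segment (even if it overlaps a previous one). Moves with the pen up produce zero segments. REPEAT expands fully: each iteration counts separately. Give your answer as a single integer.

Answer: 6

Derivation:
Executing turtle program step by step:
Start: pos=(-4,-8), heading=0, pen down
PD: pen down
RT 135: heading 0 -> 225
FD 12: (-4,-8) -> (-12.485,-16.485) [heading=225, draw]
LT 45: heading 225 -> 270
REPEAT 2 [
  -- iteration 1/2 --
  RT 45: heading 270 -> 225
  FD 15: (-12.485,-16.485) -> (-23.092,-27.092) [heading=225, draw]
  REPEAT 4 [
    -- iteration 1/4 --
    RT 45: heading 225 -> 180
    LT 90: heading 180 -> 270
    -- iteration 2/4 --
    RT 45: heading 270 -> 225
    LT 90: heading 225 -> 315
    -- iteration 3/4 --
    RT 45: heading 315 -> 270
    LT 90: heading 270 -> 0
    -- iteration 4/4 --
    RT 45: heading 0 -> 315
    LT 90: heading 315 -> 45
  ]
  -- iteration 2/2 --
  RT 45: heading 45 -> 0
  FD 15: (-23.092,-27.092) -> (-8.092,-27.092) [heading=0, draw]
  REPEAT 4 [
    -- iteration 1/4 --
    RT 45: heading 0 -> 315
    LT 90: heading 315 -> 45
    -- iteration 2/4 --
    RT 45: heading 45 -> 0
    LT 90: heading 0 -> 90
    -- iteration 3/4 --
    RT 45: heading 90 -> 45
    LT 90: heading 45 -> 135
    -- iteration 4/4 --
    RT 45: heading 135 -> 90
    LT 90: heading 90 -> 180
  ]
]
FD 15: (-8.092,-27.092) -> (-23.092,-27.092) [heading=180, draw]
RT 180: heading 180 -> 0
FD 15: (-23.092,-27.092) -> (-8.092,-27.092) [heading=0, draw]
LT 180: heading 0 -> 180
FD 15: (-8.092,-27.092) -> (-23.092,-27.092) [heading=180, draw]
Final: pos=(-23.092,-27.092), heading=180, 6 segment(s) drawn
Segments drawn: 6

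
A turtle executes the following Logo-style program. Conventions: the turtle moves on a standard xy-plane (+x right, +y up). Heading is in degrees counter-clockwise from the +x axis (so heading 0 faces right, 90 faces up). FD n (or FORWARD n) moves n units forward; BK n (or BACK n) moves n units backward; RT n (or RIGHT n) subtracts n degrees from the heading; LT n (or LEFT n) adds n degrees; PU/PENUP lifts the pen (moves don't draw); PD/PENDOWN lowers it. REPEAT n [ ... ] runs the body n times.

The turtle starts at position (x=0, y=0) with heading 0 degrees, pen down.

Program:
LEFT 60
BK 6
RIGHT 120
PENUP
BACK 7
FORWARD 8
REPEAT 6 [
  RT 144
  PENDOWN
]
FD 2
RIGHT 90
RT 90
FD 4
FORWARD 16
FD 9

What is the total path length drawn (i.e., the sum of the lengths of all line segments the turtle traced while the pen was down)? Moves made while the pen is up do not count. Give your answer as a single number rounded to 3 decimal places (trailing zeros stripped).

Answer: 37

Derivation:
Executing turtle program step by step:
Start: pos=(0,0), heading=0, pen down
LT 60: heading 0 -> 60
BK 6: (0,0) -> (-3,-5.196) [heading=60, draw]
RT 120: heading 60 -> 300
PU: pen up
BK 7: (-3,-5.196) -> (-6.5,0.866) [heading=300, move]
FD 8: (-6.5,0.866) -> (-2.5,-6.062) [heading=300, move]
REPEAT 6 [
  -- iteration 1/6 --
  RT 144: heading 300 -> 156
  PD: pen down
  -- iteration 2/6 --
  RT 144: heading 156 -> 12
  PD: pen down
  -- iteration 3/6 --
  RT 144: heading 12 -> 228
  PD: pen down
  -- iteration 4/6 --
  RT 144: heading 228 -> 84
  PD: pen down
  -- iteration 5/6 --
  RT 144: heading 84 -> 300
  PD: pen down
  -- iteration 6/6 --
  RT 144: heading 300 -> 156
  PD: pen down
]
FD 2: (-2.5,-6.062) -> (-4.327,-5.249) [heading=156, draw]
RT 90: heading 156 -> 66
RT 90: heading 66 -> 336
FD 4: (-4.327,-5.249) -> (-0.673,-6.876) [heading=336, draw]
FD 16: (-0.673,-6.876) -> (13.944,-13.383) [heading=336, draw]
FD 9: (13.944,-13.383) -> (22.166,-17.044) [heading=336, draw]
Final: pos=(22.166,-17.044), heading=336, 5 segment(s) drawn

Segment lengths:
  seg 1: (0,0) -> (-3,-5.196), length = 6
  seg 2: (-2.5,-6.062) -> (-4.327,-5.249), length = 2
  seg 3: (-4.327,-5.249) -> (-0.673,-6.876), length = 4
  seg 4: (-0.673,-6.876) -> (13.944,-13.383), length = 16
  seg 5: (13.944,-13.383) -> (22.166,-17.044), length = 9
Total = 37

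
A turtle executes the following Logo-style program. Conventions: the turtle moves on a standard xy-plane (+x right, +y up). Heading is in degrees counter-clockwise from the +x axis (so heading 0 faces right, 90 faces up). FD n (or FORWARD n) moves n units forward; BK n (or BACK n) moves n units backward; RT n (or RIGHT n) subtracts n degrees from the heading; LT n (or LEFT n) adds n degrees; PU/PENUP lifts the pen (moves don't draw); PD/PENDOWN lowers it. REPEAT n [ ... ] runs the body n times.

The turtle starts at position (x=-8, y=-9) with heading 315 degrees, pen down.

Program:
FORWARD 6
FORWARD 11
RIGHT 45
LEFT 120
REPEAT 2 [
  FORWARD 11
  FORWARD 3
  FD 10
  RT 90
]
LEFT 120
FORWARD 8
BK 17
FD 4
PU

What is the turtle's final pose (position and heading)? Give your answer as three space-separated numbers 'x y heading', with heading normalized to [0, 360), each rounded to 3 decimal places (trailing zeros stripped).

Answer: 32.475 -27.305 330

Derivation:
Executing turtle program step by step:
Start: pos=(-8,-9), heading=315, pen down
FD 6: (-8,-9) -> (-3.757,-13.243) [heading=315, draw]
FD 11: (-3.757,-13.243) -> (4.021,-21.021) [heading=315, draw]
RT 45: heading 315 -> 270
LT 120: heading 270 -> 30
REPEAT 2 [
  -- iteration 1/2 --
  FD 11: (4.021,-21.021) -> (13.547,-15.521) [heading=30, draw]
  FD 3: (13.547,-15.521) -> (16.145,-14.021) [heading=30, draw]
  FD 10: (16.145,-14.021) -> (24.805,-9.021) [heading=30, draw]
  RT 90: heading 30 -> 300
  -- iteration 2/2 --
  FD 11: (24.805,-9.021) -> (30.305,-18.547) [heading=300, draw]
  FD 3: (30.305,-18.547) -> (31.805,-21.145) [heading=300, draw]
  FD 10: (31.805,-21.145) -> (36.805,-29.805) [heading=300, draw]
  RT 90: heading 300 -> 210
]
LT 120: heading 210 -> 330
FD 8: (36.805,-29.805) -> (43.734,-33.805) [heading=330, draw]
BK 17: (43.734,-33.805) -> (29.011,-25.305) [heading=330, draw]
FD 4: (29.011,-25.305) -> (32.475,-27.305) [heading=330, draw]
PU: pen up
Final: pos=(32.475,-27.305), heading=330, 11 segment(s) drawn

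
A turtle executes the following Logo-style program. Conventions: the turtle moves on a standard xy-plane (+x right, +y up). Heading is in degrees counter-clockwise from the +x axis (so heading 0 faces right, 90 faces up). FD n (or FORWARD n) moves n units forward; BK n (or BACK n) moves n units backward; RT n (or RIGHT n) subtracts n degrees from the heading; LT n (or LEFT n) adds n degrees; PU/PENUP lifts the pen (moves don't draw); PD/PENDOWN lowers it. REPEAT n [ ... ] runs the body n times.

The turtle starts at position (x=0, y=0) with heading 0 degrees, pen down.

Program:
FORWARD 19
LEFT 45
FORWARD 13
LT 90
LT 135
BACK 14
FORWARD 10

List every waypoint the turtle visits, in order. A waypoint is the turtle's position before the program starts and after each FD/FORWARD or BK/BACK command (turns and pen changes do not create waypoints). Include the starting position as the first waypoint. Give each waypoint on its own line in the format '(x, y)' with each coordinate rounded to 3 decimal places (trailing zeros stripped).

Answer: (0, 0)
(19, 0)
(28.192, 9.192)
(28.192, 23.192)
(28.192, 13.192)

Derivation:
Executing turtle program step by step:
Start: pos=(0,0), heading=0, pen down
FD 19: (0,0) -> (19,0) [heading=0, draw]
LT 45: heading 0 -> 45
FD 13: (19,0) -> (28.192,9.192) [heading=45, draw]
LT 90: heading 45 -> 135
LT 135: heading 135 -> 270
BK 14: (28.192,9.192) -> (28.192,23.192) [heading=270, draw]
FD 10: (28.192,23.192) -> (28.192,13.192) [heading=270, draw]
Final: pos=(28.192,13.192), heading=270, 4 segment(s) drawn
Waypoints (5 total):
(0, 0)
(19, 0)
(28.192, 9.192)
(28.192, 23.192)
(28.192, 13.192)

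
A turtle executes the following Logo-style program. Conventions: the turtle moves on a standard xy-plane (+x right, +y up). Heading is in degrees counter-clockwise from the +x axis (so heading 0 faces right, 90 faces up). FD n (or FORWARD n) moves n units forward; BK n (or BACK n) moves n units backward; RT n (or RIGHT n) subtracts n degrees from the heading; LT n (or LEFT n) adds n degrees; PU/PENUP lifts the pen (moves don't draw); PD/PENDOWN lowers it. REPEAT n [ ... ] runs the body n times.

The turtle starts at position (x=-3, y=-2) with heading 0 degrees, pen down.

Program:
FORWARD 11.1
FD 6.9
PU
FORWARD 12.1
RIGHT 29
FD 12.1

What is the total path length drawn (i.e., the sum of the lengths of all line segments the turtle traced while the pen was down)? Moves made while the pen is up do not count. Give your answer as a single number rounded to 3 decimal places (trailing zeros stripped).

Answer: 18

Derivation:
Executing turtle program step by step:
Start: pos=(-3,-2), heading=0, pen down
FD 11.1: (-3,-2) -> (8.1,-2) [heading=0, draw]
FD 6.9: (8.1,-2) -> (15,-2) [heading=0, draw]
PU: pen up
FD 12.1: (15,-2) -> (27.1,-2) [heading=0, move]
RT 29: heading 0 -> 331
FD 12.1: (27.1,-2) -> (37.683,-7.866) [heading=331, move]
Final: pos=(37.683,-7.866), heading=331, 2 segment(s) drawn

Segment lengths:
  seg 1: (-3,-2) -> (8.1,-2), length = 11.1
  seg 2: (8.1,-2) -> (15,-2), length = 6.9
Total = 18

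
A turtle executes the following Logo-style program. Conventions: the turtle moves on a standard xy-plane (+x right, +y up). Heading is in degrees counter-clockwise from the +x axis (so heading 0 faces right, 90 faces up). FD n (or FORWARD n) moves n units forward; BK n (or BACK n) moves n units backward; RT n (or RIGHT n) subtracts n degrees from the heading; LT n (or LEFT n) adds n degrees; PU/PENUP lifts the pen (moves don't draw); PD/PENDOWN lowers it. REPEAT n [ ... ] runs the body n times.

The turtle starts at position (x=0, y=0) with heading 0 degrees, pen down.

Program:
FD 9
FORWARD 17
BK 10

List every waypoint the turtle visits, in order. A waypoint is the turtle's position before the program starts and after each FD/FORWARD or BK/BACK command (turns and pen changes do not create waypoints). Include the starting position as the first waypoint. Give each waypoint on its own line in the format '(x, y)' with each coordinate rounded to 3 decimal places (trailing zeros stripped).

Executing turtle program step by step:
Start: pos=(0,0), heading=0, pen down
FD 9: (0,0) -> (9,0) [heading=0, draw]
FD 17: (9,0) -> (26,0) [heading=0, draw]
BK 10: (26,0) -> (16,0) [heading=0, draw]
Final: pos=(16,0), heading=0, 3 segment(s) drawn
Waypoints (4 total):
(0, 0)
(9, 0)
(26, 0)
(16, 0)

Answer: (0, 0)
(9, 0)
(26, 0)
(16, 0)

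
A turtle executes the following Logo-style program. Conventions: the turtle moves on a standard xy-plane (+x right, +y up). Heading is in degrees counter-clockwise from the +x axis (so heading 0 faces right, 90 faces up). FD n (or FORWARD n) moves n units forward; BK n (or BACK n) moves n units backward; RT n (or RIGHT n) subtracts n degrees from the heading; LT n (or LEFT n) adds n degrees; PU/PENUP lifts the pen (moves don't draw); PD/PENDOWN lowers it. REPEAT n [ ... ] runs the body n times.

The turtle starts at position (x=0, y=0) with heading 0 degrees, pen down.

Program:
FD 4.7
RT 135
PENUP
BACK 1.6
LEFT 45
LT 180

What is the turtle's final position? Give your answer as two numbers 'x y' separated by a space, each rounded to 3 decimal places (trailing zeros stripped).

Executing turtle program step by step:
Start: pos=(0,0), heading=0, pen down
FD 4.7: (0,0) -> (4.7,0) [heading=0, draw]
RT 135: heading 0 -> 225
PU: pen up
BK 1.6: (4.7,0) -> (5.831,1.131) [heading=225, move]
LT 45: heading 225 -> 270
LT 180: heading 270 -> 90
Final: pos=(5.831,1.131), heading=90, 1 segment(s) drawn

Answer: 5.831 1.131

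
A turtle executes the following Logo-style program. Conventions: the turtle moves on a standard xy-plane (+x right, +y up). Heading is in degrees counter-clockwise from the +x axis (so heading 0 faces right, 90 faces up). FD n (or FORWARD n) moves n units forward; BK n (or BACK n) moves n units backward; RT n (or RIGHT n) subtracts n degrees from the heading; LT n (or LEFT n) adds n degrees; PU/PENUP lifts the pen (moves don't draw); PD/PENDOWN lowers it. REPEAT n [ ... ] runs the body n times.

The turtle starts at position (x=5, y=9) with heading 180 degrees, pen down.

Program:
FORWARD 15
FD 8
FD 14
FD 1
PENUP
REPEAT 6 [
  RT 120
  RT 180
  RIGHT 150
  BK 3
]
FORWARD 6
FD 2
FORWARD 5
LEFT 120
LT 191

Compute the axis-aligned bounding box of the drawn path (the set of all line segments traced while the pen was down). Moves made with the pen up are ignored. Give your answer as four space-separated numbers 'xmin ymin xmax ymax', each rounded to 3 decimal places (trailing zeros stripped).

Answer: -33 9 5 9

Derivation:
Executing turtle program step by step:
Start: pos=(5,9), heading=180, pen down
FD 15: (5,9) -> (-10,9) [heading=180, draw]
FD 8: (-10,9) -> (-18,9) [heading=180, draw]
FD 14: (-18,9) -> (-32,9) [heading=180, draw]
FD 1: (-32,9) -> (-33,9) [heading=180, draw]
PU: pen up
REPEAT 6 [
  -- iteration 1/6 --
  RT 120: heading 180 -> 60
  RT 180: heading 60 -> 240
  RT 150: heading 240 -> 90
  BK 3: (-33,9) -> (-33,6) [heading=90, move]
  -- iteration 2/6 --
  RT 120: heading 90 -> 330
  RT 180: heading 330 -> 150
  RT 150: heading 150 -> 0
  BK 3: (-33,6) -> (-36,6) [heading=0, move]
  -- iteration 3/6 --
  RT 120: heading 0 -> 240
  RT 180: heading 240 -> 60
  RT 150: heading 60 -> 270
  BK 3: (-36,6) -> (-36,9) [heading=270, move]
  -- iteration 4/6 --
  RT 120: heading 270 -> 150
  RT 180: heading 150 -> 330
  RT 150: heading 330 -> 180
  BK 3: (-36,9) -> (-33,9) [heading=180, move]
  -- iteration 5/6 --
  RT 120: heading 180 -> 60
  RT 180: heading 60 -> 240
  RT 150: heading 240 -> 90
  BK 3: (-33,9) -> (-33,6) [heading=90, move]
  -- iteration 6/6 --
  RT 120: heading 90 -> 330
  RT 180: heading 330 -> 150
  RT 150: heading 150 -> 0
  BK 3: (-33,6) -> (-36,6) [heading=0, move]
]
FD 6: (-36,6) -> (-30,6) [heading=0, move]
FD 2: (-30,6) -> (-28,6) [heading=0, move]
FD 5: (-28,6) -> (-23,6) [heading=0, move]
LT 120: heading 0 -> 120
LT 191: heading 120 -> 311
Final: pos=(-23,6), heading=311, 4 segment(s) drawn

Segment endpoints: x in {-33, -32, -18, -10, 5}, y in {9, 9, 9, 9}
xmin=-33, ymin=9, xmax=5, ymax=9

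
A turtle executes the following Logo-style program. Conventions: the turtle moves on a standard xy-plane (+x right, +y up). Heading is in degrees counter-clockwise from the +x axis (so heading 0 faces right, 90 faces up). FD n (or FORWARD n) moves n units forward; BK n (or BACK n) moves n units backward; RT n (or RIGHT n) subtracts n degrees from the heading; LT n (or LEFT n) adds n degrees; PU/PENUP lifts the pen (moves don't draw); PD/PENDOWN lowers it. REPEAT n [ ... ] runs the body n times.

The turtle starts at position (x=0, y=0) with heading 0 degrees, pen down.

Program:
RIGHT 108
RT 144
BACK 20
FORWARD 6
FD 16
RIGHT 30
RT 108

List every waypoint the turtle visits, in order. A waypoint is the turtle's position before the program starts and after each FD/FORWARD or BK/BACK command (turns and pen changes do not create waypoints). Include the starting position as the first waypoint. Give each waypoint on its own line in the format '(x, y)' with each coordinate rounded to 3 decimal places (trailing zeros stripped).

Answer: (0, 0)
(6.18, -19.021)
(4.326, -13.315)
(-0.618, 1.902)

Derivation:
Executing turtle program step by step:
Start: pos=(0,0), heading=0, pen down
RT 108: heading 0 -> 252
RT 144: heading 252 -> 108
BK 20: (0,0) -> (6.18,-19.021) [heading=108, draw]
FD 6: (6.18,-19.021) -> (4.326,-13.315) [heading=108, draw]
FD 16: (4.326,-13.315) -> (-0.618,1.902) [heading=108, draw]
RT 30: heading 108 -> 78
RT 108: heading 78 -> 330
Final: pos=(-0.618,1.902), heading=330, 3 segment(s) drawn
Waypoints (4 total):
(0, 0)
(6.18, -19.021)
(4.326, -13.315)
(-0.618, 1.902)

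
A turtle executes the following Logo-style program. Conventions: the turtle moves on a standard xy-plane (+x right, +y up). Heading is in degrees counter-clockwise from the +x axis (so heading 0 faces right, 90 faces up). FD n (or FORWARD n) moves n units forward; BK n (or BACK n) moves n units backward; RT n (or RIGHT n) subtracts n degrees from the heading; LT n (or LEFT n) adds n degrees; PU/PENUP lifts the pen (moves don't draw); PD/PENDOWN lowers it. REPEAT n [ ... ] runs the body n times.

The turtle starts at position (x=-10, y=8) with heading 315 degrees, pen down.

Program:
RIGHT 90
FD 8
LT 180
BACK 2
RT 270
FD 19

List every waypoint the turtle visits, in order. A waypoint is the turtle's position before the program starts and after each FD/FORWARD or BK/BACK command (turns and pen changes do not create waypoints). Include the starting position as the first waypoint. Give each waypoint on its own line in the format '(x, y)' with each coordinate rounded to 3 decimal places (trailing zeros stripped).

Executing turtle program step by step:
Start: pos=(-10,8), heading=315, pen down
RT 90: heading 315 -> 225
FD 8: (-10,8) -> (-15.657,2.343) [heading=225, draw]
LT 180: heading 225 -> 45
BK 2: (-15.657,2.343) -> (-17.071,0.929) [heading=45, draw]
RT 270: heading 45 -> 135
FD 19: (-17.071,0.929) -> (-30.506,14.364) [heading=135, draw]
Final: pos=(-30.506,14.364), heading=135, 3 segment(s) drawn
Waypoints (4 total):
(-10, 8)
(-15.657, 2.343)
(-17.071, 0.929)
(-30.506, 14.364)

Answer: (-10, 8)
(-15.657, 2.343)
(-17.071, 0.929)
(-30.506, 14.364)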